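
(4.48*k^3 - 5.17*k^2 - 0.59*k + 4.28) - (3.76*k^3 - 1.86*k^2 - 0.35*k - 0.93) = 0.720000000000001*k^3 - 3.31*k^2 - 0.24*k + 5.21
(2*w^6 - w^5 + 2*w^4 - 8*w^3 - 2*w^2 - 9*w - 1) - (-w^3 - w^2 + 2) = 2*w^6 - w^5 + 2*w^4 - 7*w^3 - w^2 - 9*w - 3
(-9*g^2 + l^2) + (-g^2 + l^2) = -10*g^2 + 2*l^2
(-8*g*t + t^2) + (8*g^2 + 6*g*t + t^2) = 8*g^2 - 2*g*t + 2*t^2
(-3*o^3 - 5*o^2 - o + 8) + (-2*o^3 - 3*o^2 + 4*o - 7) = -5*o^3 - 8*o^2 + 3*o + 1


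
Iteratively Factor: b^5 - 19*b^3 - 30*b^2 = (b - 5)*(b^4 + 5*b^3 + 6*b^2) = (b - 5)*(b + 2)*(b^3 + 3*b^2) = (b - 5)*(b + 2)*(b + 3)*(b^2) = b*(b - 5)*(b + 2)*(b + 3)*(b)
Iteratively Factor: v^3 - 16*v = (v + 4)*(v^2 - 4*v) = v*(v + 4)*(v - 4)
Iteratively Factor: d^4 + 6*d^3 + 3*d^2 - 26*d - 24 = (d + 1)*(d^3 + 5*d^2 - 2*d - 24) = (d - 2)*(d + 1)*(d^2 + 7*d + 12) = (d - 2)*(d + 1)*(d + 3)*(d + 4)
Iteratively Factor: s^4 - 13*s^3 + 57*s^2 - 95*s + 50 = (s - 1)*(s^3 - 12*s^2 + 45*s - 50) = (s - 5)*(s - 1)*(s^2 - 7*s + 10) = (s - 5)*(s - 2)*(s - 1)*(s - 5)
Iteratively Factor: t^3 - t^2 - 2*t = (t + 1)*(t^2 - 2*t) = t*(t + 1)*(t - 2)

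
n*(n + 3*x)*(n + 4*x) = n^3 + 7*n^2*x + 12*n*x^2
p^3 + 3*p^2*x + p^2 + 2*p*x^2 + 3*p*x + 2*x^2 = (p + 1)*(p + x)*(p + 2*x)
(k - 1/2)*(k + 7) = k^2 + 13*k/2 - 7/2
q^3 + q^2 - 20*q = q*(q - 4)*(q + 5)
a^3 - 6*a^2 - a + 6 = (a - 6)*(a - 1)*(a + 1)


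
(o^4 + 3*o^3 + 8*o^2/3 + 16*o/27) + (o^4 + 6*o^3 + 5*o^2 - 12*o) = 2*o^4 + 9*o^3 + 23*o^2/3 - 308*o/27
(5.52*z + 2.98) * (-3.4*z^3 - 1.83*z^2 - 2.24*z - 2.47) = -18.768*z^4 - 20.2336*z^3 - 17.8182*z^2 - 20.3096*z - 7.3606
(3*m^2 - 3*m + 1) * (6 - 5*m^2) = -15*m^4 + 15*m^3 + 13*m^2 - 18*m + 6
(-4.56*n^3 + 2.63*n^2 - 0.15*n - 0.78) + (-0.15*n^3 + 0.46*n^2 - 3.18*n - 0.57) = -4.71*n^3 + 3.09*n^2 - 3.33*n - 1.35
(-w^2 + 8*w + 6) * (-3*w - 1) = 3*w^3 - 23*w^2 - 26*w - 6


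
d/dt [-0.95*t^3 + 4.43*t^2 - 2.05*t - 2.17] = -2.85*t^2 + 8.86*t - 2.05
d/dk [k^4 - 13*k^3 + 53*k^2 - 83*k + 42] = 4*k^3 - 39*k^2 + 106*k - 83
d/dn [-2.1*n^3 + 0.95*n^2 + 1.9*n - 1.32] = -6.3*n^2 + 1.9*n + 1.9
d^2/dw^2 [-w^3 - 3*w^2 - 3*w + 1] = -6*w - 6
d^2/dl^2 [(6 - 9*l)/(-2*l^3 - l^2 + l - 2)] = 6*((3*l - 2)*(6*l^2 + 2*l - 1)^2 + (-18*l^2 - 6*l - (3*l - 2)*(6*l + 1) + 3)*(2*l^3 + l^2 - l + 2))/(2*l^3 + l^2 - l + 2)^3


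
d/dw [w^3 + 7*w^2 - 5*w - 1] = 3*w^2 + 14*w - 5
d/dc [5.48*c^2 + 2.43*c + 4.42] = 10.96*c + 2.43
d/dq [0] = 0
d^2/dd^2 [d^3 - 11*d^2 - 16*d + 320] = 6*d - 22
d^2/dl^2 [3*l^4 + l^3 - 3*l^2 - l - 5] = 36*l^2 + 6*l - 6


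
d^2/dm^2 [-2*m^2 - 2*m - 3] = -4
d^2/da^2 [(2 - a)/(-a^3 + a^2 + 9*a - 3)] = 2*((a - 2)*(-3*a^2 + 2*a + 9)^2 + (-3*a^2 + 2*a - (a - 2)*(3*a - 1) + 9)*(a^3 - a^2 - 9*a + 3))/(a^3 - a^2 - 9*a + 3)^3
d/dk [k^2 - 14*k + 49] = 2*k - 14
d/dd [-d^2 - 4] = -2*d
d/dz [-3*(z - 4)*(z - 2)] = 18 - 6*z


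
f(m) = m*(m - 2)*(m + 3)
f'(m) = m*(m - 2) + m*(m + 3) + (m - 2)*(m + 3)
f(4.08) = 60.08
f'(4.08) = 52.10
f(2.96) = 16.94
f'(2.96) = 26.20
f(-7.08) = -262.29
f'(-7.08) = 130.22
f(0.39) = -2.13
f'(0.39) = -4.76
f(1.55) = -3.17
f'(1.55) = 4.31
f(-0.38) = 2.37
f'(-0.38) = -6.33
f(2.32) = 3.95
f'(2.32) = 14.79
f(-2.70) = 3.81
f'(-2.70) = 10.47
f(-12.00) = -1512.00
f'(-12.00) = 402.00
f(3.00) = 18.00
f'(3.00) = 27.00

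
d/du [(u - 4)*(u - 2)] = 2*u - 6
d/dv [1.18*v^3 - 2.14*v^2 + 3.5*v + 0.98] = 3.54*v^2 - 4.28*v + 3.5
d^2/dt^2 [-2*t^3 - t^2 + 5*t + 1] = -12*t - 2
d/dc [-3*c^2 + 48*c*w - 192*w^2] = -6*c + 48*w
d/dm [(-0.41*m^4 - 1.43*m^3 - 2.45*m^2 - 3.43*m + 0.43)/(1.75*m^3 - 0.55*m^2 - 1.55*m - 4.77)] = (-0.7175*m^6 + 0.451*m^5 + 6.9805*m^4 + 24.2608*m^3 + 20.1168*m^2 + 23.846*m + 17.0276)/(3.0625*m^6 - 1.925*m^5 - 5.1225*m^4 - 14.99*m^3 + 7.6495*m^2 + 14.787*m + 22.7529)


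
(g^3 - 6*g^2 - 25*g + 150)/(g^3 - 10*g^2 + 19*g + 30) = (g + 5)/(g + 1)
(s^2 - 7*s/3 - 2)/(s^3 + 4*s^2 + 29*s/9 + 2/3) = 3*(s - 3)/(3*s^2 + 10*s + 3)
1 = 1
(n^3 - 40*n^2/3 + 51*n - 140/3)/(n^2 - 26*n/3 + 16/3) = (3*n^3 - 40*n^2 + 153*n - 140)/(3*n^2 - 26*n + 16)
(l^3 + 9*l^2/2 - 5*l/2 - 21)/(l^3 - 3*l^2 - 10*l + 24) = (l + 7/2)/(l - 4)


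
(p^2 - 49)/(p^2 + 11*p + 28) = (p - 7)/(p + 4)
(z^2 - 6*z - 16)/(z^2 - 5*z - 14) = (z - 8)/(z - 7)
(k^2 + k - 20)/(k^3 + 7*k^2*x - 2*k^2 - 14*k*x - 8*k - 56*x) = (k + 5)/(k^2 + 7*k*x + 2*k + 14*x)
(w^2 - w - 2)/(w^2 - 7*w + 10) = (w + 1)/(w - 5)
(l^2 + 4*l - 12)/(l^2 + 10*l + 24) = (l - 2)/(l + 4)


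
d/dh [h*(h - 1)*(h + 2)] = 3*h^2 + 2*h - 2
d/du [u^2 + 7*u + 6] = 2*u + 7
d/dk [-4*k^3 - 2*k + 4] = -12*k^2 - 2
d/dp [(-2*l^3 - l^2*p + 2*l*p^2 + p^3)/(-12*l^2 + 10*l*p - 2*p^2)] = (16*l^4 - 28*l^3*p - 9*l^2*p^2 + 10*l*p^3 - p^4)/(2*(36*l^4 - 60*l^3*p + 37*l^2*p^2 - 10*l*p^3 + p^4))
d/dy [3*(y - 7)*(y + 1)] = 6*y - 18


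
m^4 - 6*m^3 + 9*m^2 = m^2*(m - 3)^2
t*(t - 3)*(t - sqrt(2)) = t^3 - 3*t^2 - sqrt(2)*t^2 + 3*sqrt(2)*t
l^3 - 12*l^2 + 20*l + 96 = (l - 8)*(l - 6)*(l + 2)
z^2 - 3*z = z*(z - 3)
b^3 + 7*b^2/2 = b^2*(b + 7/2)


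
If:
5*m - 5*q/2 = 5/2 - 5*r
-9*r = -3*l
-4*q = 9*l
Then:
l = 3*r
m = 1/2 - 35*r/8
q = -27*r/4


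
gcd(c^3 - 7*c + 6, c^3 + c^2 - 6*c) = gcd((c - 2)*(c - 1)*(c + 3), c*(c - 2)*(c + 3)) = c^2 + c - 6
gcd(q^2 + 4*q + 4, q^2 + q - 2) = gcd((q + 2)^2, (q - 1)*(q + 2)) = q + 2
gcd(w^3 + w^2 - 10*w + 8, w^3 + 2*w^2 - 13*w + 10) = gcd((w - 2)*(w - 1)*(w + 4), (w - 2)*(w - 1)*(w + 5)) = w^2 - 3*w + 2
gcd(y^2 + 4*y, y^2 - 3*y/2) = y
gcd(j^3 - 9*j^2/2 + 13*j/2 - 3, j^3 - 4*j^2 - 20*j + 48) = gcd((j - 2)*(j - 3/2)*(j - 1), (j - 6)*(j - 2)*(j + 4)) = j - 2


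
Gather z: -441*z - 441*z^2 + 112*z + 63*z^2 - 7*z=-378*z^2 - 336*z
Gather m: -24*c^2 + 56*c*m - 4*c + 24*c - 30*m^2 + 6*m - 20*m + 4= -24*c^2 + 20*c - 30*m^2 + m*(56*c - 14) + 4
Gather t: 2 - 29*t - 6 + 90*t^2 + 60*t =90*t^2 + 31*t - 4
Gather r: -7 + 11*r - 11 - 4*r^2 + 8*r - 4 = -4*r^2 + 19*r - 22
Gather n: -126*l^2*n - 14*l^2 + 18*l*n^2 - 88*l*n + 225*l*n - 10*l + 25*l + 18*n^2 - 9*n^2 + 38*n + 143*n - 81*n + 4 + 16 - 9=-14*l^2 + 15*l + n^2*(18*l + 9) + n*(-126*l^2 + 137*l + 100) + 11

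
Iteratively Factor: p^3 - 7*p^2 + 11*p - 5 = (p - 1)*(p^2 - 6*p + 5) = (p - 5)*(p - 1)*(p - 1)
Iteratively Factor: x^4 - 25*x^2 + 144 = (x - 3)*(x^3 + 3*x^2 - 16*x - 48) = (x - 3)*(x + 3)*(x^2 - 16) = (x - 4)*(x - 3)*(x + 3)*(x + 4)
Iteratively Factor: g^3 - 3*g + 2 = (g + 2)*(g^2 - 2*g + 1) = (g - 1)*(g + 2)*(g - 1)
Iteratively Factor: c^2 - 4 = (c + 2)*(c - 2)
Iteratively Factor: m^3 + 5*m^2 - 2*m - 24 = (m + 4)*(m^2 + m - 6) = (m - 2)*(m + 4)*(m + 3)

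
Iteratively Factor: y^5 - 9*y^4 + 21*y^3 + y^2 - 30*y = (y - 2)*(y^4 - 7*y^3 + 7*y^2 + 15*y) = y*(y - 2)*(y^3 - 7*y^2 + 7*y + 15) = y*(y - 2)*(y + 1)*(y^2 - 8*y + 15) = y*(y - 3)*(y - 2)*(y + 1)*(y - 5)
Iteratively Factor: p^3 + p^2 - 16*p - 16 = (p + 4)*(p^2 - 3*p - 4) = (p + 1)*(p + 4)*(p - 4)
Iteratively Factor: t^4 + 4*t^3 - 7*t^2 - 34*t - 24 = (t - 3)*(t^3 + 7*t^2 + 14*t + 8) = (t - 3)*(t + 4)*(t^2 + 3*t + 2) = (t - 3)*(t + 2)*(t + 4)*(t + 1)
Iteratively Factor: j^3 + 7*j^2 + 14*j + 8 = (j + 2)*(j^2 + 5*j + 4) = (j + 1)*(j + 2)*(j + 4)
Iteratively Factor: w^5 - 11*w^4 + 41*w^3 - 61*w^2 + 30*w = (w - 5)*(w^4 - 6*w^3 + 11*w^2 - 6*w) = w*(w - 5)*(w^3 - 6*w^2 + 11*w - 6) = w*(w - 5)*(w - 2)*(w^2 - 4*w + 3) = w*(w - 5)*(w - 3)*(w - 2)*(w - 1)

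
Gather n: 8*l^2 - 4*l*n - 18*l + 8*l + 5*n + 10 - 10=8*l^2 - 10*l + n*(5 - 4*l)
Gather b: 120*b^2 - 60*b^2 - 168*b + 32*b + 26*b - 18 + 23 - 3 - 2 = 60*b^2 - 110*b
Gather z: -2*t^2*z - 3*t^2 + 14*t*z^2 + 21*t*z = -3*t^2 + 14*t*z^2 + z*(-2*t^2 + 21*t)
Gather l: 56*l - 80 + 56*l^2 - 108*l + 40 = 56*l^2 - 52*l - 40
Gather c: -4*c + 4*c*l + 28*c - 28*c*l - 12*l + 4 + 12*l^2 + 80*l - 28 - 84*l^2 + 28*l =c*(24 - 24*l) - 72*l^2 + 96*l - 24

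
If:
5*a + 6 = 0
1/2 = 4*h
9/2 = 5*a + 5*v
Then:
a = -6/5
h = 1/8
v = 21/10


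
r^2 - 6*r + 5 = (r - 5)*(r - 1)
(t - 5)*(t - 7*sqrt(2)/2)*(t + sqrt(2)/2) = t^3 - 5*t^2 - 3*sqrt(2)*t^2 - 7*t/2 + 15*sqrt(2)*t + 35/2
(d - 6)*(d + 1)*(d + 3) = d^3 - 2*d^2 - 21*d - 18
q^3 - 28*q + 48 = (q - 4)*(q - 2)*(q + 6)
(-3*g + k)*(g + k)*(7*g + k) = -21*g^3 - 17*g^2*k + 5*g*k^2 + k^3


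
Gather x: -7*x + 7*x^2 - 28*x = 7*x^2 - 35*x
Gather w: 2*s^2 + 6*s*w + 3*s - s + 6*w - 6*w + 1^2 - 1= 2*s^2 + 6*s*w + 2*s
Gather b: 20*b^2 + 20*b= 20*b^2 + 20*b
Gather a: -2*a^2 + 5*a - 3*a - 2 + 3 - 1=-2*a^2 + 2*a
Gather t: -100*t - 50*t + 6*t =-144*t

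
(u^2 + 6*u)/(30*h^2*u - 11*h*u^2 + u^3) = (u + 6)/(30*h^2 - 11*h*u + u^2)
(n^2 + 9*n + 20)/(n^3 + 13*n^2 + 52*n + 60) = (n + 4)/(n^2 + 8*n + 12)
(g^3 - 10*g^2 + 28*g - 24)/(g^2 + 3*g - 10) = (g^2 - 8*g + 12)/(g + 5)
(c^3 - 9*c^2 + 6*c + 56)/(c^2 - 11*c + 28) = c + 2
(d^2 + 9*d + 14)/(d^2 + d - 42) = (d + 2)/(d - 6)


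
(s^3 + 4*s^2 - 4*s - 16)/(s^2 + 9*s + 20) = (s^2 - 4)/(s + 5)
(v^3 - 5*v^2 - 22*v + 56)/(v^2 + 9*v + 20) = (v^2 - 9*v + 14)/(v + 5)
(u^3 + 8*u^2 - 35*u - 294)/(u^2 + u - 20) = (u^3 + 8*u^2 - 35*u - 294)/(u^2 + u - 20)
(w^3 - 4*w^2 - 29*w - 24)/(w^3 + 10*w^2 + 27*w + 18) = (w - 8)/(w + 6)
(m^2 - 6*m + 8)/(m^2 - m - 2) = (m - 4)/(m + 1)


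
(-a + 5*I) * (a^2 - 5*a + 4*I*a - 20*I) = -a^3 + 5*a^2 + I*a^2 - 20*a - 5*I*a + 100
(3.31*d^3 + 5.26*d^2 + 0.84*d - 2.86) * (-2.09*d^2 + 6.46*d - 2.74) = -6.9179*d^5 + 10.3892*d^4 + 23.1546*d^3 - 3.0086*d^2 - 20.7772*d + 7.8364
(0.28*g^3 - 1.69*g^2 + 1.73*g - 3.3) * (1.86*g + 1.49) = 0.5208*g^4 - 2.7262*g^3 + 0.6997*g^2 - 3.5603*g - 4.917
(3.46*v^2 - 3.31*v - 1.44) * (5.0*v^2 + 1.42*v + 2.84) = 17.3*v^4 - 11.6368*v^3 - 2.0738*v^2 - 11.4452*v - 4.0896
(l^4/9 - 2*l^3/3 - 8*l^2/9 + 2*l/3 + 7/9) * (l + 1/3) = l^5/9 - 17*l^4/27 - 10*l^3/9 + 10*l^2/27 + l + 7/27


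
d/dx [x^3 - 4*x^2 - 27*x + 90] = 3*x^2 - 8*x - 27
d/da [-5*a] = -5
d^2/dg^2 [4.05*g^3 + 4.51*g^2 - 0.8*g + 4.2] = 24.3*g + 9.02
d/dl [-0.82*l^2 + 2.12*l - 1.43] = 2.12 - 1.64*l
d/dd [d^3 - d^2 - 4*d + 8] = 3*d^2 - 2*d - 4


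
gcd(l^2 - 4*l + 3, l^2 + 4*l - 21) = l - 3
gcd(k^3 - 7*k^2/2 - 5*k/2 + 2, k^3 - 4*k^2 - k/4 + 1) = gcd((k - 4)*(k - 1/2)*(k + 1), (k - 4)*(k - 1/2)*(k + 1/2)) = k^2 - 9*k/2 + 2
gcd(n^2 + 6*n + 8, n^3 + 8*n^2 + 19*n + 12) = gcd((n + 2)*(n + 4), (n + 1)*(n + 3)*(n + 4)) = n + 4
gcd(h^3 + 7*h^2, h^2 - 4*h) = h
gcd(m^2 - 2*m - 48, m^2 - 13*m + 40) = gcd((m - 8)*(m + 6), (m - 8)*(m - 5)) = m - 8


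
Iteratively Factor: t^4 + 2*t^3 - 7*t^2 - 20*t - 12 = (t + 2)*(t^3 - 7*t - 6) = (t + 1)*(t + 2)*(t^2 - t - 6) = (t - 3)*(t + 1)*(t + 2)*(t + 2)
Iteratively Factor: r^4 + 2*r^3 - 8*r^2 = (r)*(r^3 + 2*r^2 - 8*r) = r*(r + 4)*(r^2 - 2*r) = r*(r - 2)*(r + 4)*(r)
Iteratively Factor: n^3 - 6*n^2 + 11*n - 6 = (n - 3)*(n^2 - 3*n + 2) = (n - 3)*(n - 2)*(n - 1)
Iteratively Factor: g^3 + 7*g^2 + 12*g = (g + 3)*(g^2 + 4*g) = g*(g + 3)*(g + 4)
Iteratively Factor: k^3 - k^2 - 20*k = (k)*(k^2 - k - 20) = k*(k + 4)*(k - 5)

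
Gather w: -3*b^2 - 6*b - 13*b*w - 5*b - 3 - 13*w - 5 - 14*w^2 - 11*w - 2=-3*b^2 - 11*b - 14*w^2 + w*(-13*b - 24) - 10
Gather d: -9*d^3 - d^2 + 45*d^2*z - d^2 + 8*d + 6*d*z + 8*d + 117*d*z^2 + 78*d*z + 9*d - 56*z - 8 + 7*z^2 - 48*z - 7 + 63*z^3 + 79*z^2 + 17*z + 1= -9*d^3 + d^2*(45*z - 2) + d*(117*z^2 + 84*z + 25) + 63*z^3 + 86*z^2 - 87*z - 14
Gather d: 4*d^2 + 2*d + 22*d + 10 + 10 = 4*d^2 + 24*d + 20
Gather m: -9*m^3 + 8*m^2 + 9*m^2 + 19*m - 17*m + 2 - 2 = -9*m^3 + 17*m^2 + 2*m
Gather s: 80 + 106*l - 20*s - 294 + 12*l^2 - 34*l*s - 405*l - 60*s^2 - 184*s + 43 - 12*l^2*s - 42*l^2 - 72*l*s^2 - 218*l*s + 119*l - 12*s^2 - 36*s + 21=-30*l^2 - 180*l + s^2*(-72*l - 72) + s*(-12*l^2 - 252*l - 240) - 150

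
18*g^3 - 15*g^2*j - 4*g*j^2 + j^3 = (-6*g + j)*(-g + j)*(3*g + j)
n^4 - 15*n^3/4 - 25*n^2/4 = n^2*(n - 5)*(n + 5/4)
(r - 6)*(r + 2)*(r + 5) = r^3 + r^2 - 32*r - 60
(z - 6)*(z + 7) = z^2 + z - 42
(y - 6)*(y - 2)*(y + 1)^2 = y^4 - 6*y^3 - 3*y^2 + 16*y + 12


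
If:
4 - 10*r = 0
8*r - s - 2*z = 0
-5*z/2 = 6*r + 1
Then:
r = 2/5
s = 148/25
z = -34/25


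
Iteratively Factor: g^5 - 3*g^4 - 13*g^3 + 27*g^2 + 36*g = (g + 3)*(g^4 - 6*g^3 + 5*g^2 + 12*g) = (g + 1)*(g + 3)*(g^3 - 7*g^2 + 12*g) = (g - 3)*(g + 1)*(g + 3)*(g^2 - 4*g) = (g - 4)*(g - 3)*(g + 1)*(g + 3)*(g)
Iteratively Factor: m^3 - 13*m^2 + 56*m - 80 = (m - 4)*(m^2 - 9*m + 20) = (m - 5)*(m - 4)*(m - 4)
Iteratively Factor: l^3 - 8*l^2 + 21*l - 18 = (l - 3)*(l^2 - 5*l + 6) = (l - 3)*(l - 2)*(l - 3)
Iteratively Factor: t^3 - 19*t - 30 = (t + 3)*(t^2 - 3*t - 10) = (t - 5)*(t + 3)*(t + 2)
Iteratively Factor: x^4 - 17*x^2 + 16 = (x - 4)*(x^3 + 4*x^2 - x - 4) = (x - 4)*(x + 1)*(x^2 + 3*x - 4) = (x - 4)*(x - 1)*(x + 1)*(x + 4)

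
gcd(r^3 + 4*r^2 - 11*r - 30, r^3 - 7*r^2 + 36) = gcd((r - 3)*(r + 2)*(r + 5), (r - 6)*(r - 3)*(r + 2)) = r^2 - r - 6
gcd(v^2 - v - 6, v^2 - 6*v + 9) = v - 3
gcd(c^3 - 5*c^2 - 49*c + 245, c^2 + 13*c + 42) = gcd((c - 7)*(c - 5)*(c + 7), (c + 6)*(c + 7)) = c + 7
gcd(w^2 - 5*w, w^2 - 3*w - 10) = w - 5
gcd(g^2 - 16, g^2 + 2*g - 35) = 1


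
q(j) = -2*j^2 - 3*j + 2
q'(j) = -4*j - 3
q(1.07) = -3.50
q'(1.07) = -7.28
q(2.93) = -23.96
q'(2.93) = -14.72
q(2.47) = -17.61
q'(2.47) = -12.88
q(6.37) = -98.26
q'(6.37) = -28.48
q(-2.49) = -2.93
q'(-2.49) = 6.96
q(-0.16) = 2.43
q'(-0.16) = -2.36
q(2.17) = -13.93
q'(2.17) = -11.68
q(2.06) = -12.67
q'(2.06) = -11.24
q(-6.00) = -52.00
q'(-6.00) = 21.00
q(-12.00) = -250.00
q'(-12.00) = 45.00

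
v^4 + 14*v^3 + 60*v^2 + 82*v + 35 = (v + 1)^2*(v + 5)*(v + 7)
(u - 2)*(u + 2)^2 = u^3 + 2*u^2 - 4*u - 8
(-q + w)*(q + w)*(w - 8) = -q^2*w + 8*q^2 + w^3 - 8*w^2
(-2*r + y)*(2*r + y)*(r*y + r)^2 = -4*r^4*y^2 - 8*r^4*y - 4*r^4 + r^2*y^4 + 2*r^2*y^3 + r^2*y^2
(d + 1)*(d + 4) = d^2 + 5*d + 4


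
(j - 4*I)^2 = j^2 - 8*I*j - 16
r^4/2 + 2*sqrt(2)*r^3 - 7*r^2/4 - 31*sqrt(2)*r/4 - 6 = (r/2 + sqrt(2)/2)*(r - 3*sqrt(2)/2)*(r + sqrt(2)/2)*(r + 4*sqrt(2))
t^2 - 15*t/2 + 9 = (t - 6)*(t - 3/2)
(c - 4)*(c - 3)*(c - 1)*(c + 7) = c^4 - c^3 - 37*c^2 + 121*c - 84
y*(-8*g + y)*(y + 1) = -8*g*y^2 - 8*g*y + y^3 + y^2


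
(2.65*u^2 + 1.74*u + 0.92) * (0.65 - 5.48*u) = -14.522*u^3 - 7.8127*u^2 - 3.9106*u + 0.598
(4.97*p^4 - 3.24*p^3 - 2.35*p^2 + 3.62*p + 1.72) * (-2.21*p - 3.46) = -10.9837*p^5 - 10.0358*p^4 + 16.4039*p^3 + 0.130800000000001*p^2 - 16.3264*p - 5.9512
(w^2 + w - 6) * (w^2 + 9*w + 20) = w^4 + 10*w^3 + 23*w^2 - 34*w - 120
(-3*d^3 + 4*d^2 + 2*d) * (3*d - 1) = -9*d^4 + 15*d^3 + 2*d^2 - 2*d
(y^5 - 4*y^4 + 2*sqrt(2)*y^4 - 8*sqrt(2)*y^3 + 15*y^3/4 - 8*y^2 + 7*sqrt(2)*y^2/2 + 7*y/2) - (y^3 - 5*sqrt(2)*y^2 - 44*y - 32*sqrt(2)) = y^5 - 4*y^4 + 2*sqrt(2)*y^4 - 8*sqrt(2)*y^3 + 11*y^3/4 - 8*y^2 + 17*sqrt(2)*y^2/2 + 95*y/2 + 32*sqrt(2)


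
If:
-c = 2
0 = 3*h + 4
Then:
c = -2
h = -4/3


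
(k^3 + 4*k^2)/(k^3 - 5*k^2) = (k + 4)/(k - 5)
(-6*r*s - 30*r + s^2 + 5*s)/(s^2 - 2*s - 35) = (-6*r + s)/(s - 7)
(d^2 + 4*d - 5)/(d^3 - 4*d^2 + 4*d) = (d^2 + 4*d - 5)/(d*(d^2 - 4*d + 4))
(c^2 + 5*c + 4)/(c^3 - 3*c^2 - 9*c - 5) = (c + 4)/(c^2 - 4*c - 5)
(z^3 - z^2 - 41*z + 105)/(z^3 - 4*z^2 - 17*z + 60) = (z + 7)/(z + 4)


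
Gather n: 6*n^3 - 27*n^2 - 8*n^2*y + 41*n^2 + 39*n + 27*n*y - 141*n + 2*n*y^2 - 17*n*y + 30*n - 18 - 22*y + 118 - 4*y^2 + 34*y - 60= 6*n^3 + n^2*(14 - 8*y) + n*(2*y^2 + 10*y - 72) - 4*y^2 + 12*y + 40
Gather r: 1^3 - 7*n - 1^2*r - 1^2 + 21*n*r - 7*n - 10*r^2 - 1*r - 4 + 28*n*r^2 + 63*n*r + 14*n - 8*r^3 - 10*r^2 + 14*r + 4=-8*r^3 + r^2*(28*n - 20) + r*(84*n + 12)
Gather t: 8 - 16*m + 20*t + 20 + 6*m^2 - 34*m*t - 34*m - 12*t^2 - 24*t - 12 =6*m^2 - 50*m - 12*t^2 + t*(-34*m - 4) + 16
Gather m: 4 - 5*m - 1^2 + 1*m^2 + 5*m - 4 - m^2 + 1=0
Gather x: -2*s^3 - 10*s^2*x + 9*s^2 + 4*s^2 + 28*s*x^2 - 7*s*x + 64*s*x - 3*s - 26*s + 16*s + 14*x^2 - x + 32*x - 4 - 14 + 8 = -2*s^3 + 13*s^2 - 13*s + x^2*(28*s + 14) + x*(-10*s^2 + 57*s + 31) - 10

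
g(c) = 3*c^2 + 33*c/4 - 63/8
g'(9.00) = 62.25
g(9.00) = 309.38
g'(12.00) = 80.25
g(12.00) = 523.12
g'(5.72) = 42.57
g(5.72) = 137.47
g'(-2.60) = -7.35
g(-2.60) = -9.04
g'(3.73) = 30.63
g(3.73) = 64.64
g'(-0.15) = 7.35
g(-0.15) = -9.04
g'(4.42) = 34.77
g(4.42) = 87.20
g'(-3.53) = -12.93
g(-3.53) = 0.39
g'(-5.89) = -27.09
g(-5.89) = 47.61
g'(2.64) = 24.09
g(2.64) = 34.81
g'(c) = 6*c + 33/4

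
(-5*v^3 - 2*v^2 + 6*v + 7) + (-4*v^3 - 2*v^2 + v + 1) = -9*v^3 - 4*v^2 + 7*v + 8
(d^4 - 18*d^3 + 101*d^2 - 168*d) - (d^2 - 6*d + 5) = d^4 - 18*d^3 + 100*d^2 - 162*d - 5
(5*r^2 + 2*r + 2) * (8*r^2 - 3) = 40*r^4 + 16*r^3 + r^2 - 6*r - 6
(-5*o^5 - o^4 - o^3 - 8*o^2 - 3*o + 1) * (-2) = 10*o^5 + 2*o^4 + 2*o^3 + 16*o^2 + 6*o - 2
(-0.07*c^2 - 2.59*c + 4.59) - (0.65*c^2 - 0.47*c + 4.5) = -0.72*c^2 - 2.12*c + 0.0899999999999999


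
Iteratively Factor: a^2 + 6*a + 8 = (a + 2)*(a + 4)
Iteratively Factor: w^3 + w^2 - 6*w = (w)*(w^2 + w - 6) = w*(w + 3)*(w - 2)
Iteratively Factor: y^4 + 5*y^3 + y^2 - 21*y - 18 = (y + 3)*(y^3 + 2*y^2 - 5*y - 6) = (y + 1)*(y + 3)*(y^2 + y - 6) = (y + 1)*(y + 3)^2*(y - 2)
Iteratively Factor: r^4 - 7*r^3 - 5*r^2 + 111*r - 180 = (r - 5)*(r^3 - 2*r^2 - 15*r + 36) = (r - 5)*(r - 3)*(r^2 + r - 12) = (r - 5)*(r - 3)^2*(r + 4)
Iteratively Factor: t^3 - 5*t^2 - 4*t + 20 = (t - 5)*(t^2 - 4) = (t - 5)*(t + 2)*(t - 2)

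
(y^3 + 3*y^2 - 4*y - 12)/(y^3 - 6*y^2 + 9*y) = (y^3 + 3*y^2 - 4*y - 12)/(y*(y^2 - 6*y + 9))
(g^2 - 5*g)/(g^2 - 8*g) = (g - 5)/(g - 8)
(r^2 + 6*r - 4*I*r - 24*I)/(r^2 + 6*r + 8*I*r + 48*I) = (r - 4*I)/(r + 8*I)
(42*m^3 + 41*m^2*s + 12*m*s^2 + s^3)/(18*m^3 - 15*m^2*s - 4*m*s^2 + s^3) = (14*m^2 + 9*m*s + s^2)/(6*m^2 - 7*m*s + s^2)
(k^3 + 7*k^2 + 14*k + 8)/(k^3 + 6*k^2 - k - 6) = (k^2 + 6*k + 8)/(k^2 + 5*k - 6)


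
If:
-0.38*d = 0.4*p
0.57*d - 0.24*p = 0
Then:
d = 0.00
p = 0.00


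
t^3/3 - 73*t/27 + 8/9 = (t/3 + 1)*(t - 8/3)*(t - 1/3)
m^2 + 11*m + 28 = (m + 4)*(m + 7)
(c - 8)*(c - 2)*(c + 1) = c^3 - 9*c^2 + 6*c + 16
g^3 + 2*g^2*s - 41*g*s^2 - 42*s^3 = (g - 6*s)*(g + s)*(g + 7*s)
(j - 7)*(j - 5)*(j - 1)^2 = j^4 - 14*j^3 + 60*j^2 - 82*j + 35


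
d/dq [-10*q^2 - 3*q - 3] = -20*q - 3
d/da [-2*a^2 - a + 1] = -4*a - 1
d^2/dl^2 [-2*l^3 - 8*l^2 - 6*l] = -12*l - 16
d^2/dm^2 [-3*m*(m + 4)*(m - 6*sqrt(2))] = -18*m - 24 + 36*sqrt(2)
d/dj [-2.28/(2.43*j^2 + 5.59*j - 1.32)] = (11.0808*j + 12.7452)/(2.43*j^2 + 5.59*j - 1.32)^2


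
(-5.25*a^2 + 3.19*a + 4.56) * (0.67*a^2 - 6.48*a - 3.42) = -3.5175*a^4 + 36.1573*a^3 + 0.338999999999995*a^2 - 40.4586*a - 15.5952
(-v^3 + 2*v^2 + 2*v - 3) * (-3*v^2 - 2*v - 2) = 3*v^5 - 4*v^4 - 8*v^3 + v^2 + 2*v + 6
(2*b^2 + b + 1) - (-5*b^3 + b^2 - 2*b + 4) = 5*b^3 + b^2 + 3*b - 3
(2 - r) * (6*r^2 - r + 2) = -6*r^3 + 13*r^2 - 4*r + 4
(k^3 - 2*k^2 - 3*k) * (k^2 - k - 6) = k^5 - 3*k^4 - 7*k^3 + 15*k^2 + 18*k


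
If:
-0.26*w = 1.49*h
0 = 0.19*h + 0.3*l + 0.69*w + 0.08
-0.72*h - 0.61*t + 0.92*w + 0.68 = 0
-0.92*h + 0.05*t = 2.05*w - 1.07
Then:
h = -0.11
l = -1.63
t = 2.18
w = 0.62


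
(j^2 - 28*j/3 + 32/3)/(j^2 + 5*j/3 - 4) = (j - 8)/(j + 3)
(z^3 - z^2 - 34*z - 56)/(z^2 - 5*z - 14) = z + 4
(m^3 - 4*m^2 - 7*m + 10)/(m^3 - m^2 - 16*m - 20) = (m - 1)/(m + 2)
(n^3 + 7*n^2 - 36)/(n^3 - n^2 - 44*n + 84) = (n^2 + 9*n + 18)/(n^2 + n - 42)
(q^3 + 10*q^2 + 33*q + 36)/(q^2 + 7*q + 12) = q + 3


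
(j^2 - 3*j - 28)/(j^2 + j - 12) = (j - 7)/(j - 3)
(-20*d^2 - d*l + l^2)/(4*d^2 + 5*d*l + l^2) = (-5*d + l)/(d + l)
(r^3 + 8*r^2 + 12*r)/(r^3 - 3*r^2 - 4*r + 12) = r*(r + 6)/(r^2 - 5*r + 6)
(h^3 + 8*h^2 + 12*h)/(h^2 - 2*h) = (h^2 + 8*h + 12)/(h - 2)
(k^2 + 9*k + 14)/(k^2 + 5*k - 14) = (k + 2)/(k - 2)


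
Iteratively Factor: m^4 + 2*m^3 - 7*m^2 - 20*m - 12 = (m + 2)*(m^3 - 7*m - 6) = (m + 1)*(m + 2)*(m^2 - m - 6) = (m - 3)*(m + 1)*(m + 2)*(m + 2)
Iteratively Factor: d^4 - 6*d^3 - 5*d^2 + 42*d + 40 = (d + 1)*(d^3 - 7*d^2 + 2*d + 40) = (d + 1)*(d + 2)*(d^2 - 9*d + 20) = (d - 4)*(d + 1)*(d + 2)*(d - 5)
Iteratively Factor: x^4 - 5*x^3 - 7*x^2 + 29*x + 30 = (x - 3)*(x^3 - 2*x^2 - 13*x - 10) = (x - 3)*(x + 2)*(x^2 - 4*x - 5) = (x - 3)*(x + 1)*(x + 2)*(x - 5)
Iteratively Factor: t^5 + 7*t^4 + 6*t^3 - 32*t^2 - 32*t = (t + 4)*(t^4 + 3*t^3 - 6*t^2 - 8*t) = t*(t + 4)*(t^3 + 3*t^2 - 6*t - 8) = t*(t + 1)*(t + 4)*(t^2 + 2*t - 8) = t*(t + 1)*(t + 4)^2*(t - 2)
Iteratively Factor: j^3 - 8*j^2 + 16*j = (j)*(j^2 - 8*j + 16) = j*(j - 4)*(j - 4)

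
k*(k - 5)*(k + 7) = k^3 + 2*k^2 - 35*k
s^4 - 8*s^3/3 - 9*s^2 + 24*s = s*(s - 3)*(s - 8/3)*(s + 3)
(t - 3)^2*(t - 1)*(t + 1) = t^4 - 6*t^3 + 8*t^2 + 6*t - 9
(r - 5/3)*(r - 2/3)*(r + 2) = r^3 - r^2/3 - 32*r/9 + 20/9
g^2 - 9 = (g - 3)*(g + 3)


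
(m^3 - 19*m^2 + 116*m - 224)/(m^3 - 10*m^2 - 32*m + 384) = (m^2 - 11*m + 28)/(m^2 - 2*m - 48)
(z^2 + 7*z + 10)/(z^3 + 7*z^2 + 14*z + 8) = (z + 5)/(z^2 + 5*z + 4)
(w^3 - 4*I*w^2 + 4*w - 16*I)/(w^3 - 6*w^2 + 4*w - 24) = (w - 4*I)/(w - 6)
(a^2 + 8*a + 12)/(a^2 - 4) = (a + 6)/(a - 2)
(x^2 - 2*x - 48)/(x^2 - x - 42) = (x - 8)/(x - 7)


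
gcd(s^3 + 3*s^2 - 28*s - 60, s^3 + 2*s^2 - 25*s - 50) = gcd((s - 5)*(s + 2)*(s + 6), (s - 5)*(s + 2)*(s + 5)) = s^2 - 3*s - 10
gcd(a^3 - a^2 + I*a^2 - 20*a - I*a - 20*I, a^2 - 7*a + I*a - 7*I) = a + I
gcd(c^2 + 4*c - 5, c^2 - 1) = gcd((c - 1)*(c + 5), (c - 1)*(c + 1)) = c - 1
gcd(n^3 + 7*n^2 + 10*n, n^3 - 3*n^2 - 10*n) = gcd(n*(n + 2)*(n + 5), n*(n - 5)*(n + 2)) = n^2 + 2*n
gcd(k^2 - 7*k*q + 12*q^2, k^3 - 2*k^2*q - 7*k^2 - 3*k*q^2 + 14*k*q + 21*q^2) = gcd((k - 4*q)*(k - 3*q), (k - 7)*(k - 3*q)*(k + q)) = -k + 3*q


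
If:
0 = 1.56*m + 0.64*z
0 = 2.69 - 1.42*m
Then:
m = 1.89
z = -4.62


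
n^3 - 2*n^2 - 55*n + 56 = (n - 8)*(n - 1)*(n + 7)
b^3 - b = b*(b - 1)*(b + 1)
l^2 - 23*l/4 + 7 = (l - 4)*(l - 7/4)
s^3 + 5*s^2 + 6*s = s*(s + 2)*(s + 3)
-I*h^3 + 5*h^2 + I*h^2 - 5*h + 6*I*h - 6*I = (h + 2*I)*(h + 3*I)*(-I*h + I)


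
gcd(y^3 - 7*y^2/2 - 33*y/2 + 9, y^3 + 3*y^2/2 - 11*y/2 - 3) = y + 3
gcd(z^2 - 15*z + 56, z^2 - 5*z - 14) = z - 7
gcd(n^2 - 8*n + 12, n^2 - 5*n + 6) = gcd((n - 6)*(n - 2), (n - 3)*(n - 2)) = n - 2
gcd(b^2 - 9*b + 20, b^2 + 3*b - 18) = 1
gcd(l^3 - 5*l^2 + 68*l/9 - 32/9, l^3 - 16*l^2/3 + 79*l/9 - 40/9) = l^2 - 11*l/3 + 8/3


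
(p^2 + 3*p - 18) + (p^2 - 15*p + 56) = 2*p^2 - 12*p + 38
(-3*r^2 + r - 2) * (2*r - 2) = -6*r^3 + 8*r^2 - 6*r + 4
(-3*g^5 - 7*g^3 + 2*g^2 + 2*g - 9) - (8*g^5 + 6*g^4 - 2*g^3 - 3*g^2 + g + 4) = -11*g^5 - 6*g^4 - 5*g^3 + 5*g^2 + g - 13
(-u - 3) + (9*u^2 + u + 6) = 9*u^2 + 3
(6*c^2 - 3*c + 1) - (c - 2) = 6*c^2 - 4*c + 3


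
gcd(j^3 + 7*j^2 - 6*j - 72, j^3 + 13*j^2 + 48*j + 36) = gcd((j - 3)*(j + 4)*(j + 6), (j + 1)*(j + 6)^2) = j + 6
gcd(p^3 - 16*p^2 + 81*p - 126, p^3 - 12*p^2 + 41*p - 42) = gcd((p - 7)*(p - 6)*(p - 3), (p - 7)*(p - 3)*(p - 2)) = p^2 - 10*p + 21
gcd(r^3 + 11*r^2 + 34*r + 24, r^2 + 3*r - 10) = 1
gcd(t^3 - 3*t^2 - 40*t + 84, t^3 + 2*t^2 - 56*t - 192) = t + 6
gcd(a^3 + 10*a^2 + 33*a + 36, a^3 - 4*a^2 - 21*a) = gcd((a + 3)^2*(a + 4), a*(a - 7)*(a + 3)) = a + 3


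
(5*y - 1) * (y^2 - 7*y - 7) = 5*y^3 - 36*y^2 - 28*y + 7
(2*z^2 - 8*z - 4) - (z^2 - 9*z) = z^2 + z - 4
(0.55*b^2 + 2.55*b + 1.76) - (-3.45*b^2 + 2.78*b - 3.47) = 4.0*b^2 - 0.23*b + 5.23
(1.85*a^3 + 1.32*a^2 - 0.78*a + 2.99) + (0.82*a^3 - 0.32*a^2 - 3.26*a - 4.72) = 2.67*a^3 + 1.0*a^2 - 4.04*a - 1.73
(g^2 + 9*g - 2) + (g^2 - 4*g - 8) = 2*g^2 + 5*g - 10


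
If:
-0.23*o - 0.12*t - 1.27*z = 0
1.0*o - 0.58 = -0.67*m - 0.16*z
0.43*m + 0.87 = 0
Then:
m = -2.02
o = 1.93558139534884 - 0.16*z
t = -10.2766666666667*z - 3.70986434108527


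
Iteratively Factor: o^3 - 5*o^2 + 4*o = (o - 4)*(o^2 - o) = (o - 4)*(o - 1)*(o)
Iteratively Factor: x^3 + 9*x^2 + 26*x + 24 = (x + 4)*(x^2 + 5*x + 6) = (x + 2)*(x + 4)*(x + 3)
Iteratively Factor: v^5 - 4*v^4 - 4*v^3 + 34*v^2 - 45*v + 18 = (v - 3)*(v^4 - v^3 - 7*v^2 + 13*v - 6) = (v - 3)*(v + 3)*(v^3 - 4*v^2 + 5*v - 2) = (v - 3)*(v - 1)*(v + 3)*(v^2 - 3*v + 2) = (v - 3)*(v - 2)*(v - 1)*(v + 3)*(v - 1)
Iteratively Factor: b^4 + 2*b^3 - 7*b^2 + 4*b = (b)*(b^3 + 2*b^2 - 7*b + 4) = b*(b - 1)*(b^2 + 3*b - 4) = b*(b - 1)^2*(b + 4)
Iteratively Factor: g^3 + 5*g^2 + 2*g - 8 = (g + 2)*(g^2 + 3*g - 4) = (g + 2)*(g + 4)*(g - 1)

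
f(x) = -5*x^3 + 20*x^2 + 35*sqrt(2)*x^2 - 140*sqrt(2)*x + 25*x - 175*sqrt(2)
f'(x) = -15*x^2 + 40*x + 70*sqrt(2)*x - 140*sqrt(2) + 25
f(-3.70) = 1597.26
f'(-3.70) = -892.62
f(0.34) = -298.47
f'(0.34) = -127.47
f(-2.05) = 442.28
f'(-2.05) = -520.97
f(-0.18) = -214.07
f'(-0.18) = -198.49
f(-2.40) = 637.11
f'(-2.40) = -592.98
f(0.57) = -324.44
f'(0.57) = -98.64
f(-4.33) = 2210.47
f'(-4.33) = -1056.07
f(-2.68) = 811.53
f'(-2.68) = -653.23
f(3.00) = -275.98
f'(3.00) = 108.99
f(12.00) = -955.73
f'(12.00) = -665.05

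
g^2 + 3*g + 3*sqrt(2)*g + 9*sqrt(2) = (g + 3)*(g + 3*sqrt(2))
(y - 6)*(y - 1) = y^2 - 7*y + 6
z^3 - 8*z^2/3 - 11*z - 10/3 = (z - 5)*(z + 1/3)*(z + 2)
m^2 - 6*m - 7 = (m - 7)*(m + 1)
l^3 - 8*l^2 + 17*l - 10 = (l - 5)*(l - 2)*(l - 1)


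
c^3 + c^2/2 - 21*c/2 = c*(c - 3)*(c + 7/2)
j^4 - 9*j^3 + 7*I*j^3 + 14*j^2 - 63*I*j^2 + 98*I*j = j*(j - 7)*(j - 2)*(j + 7*I)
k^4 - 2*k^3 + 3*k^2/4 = k^2*(k - 3/2)*(k - 1/2)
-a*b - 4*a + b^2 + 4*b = (-a + b)*(b + 4)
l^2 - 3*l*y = l*(l - 3*y)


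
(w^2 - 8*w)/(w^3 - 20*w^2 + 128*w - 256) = w/(w^2 - 12*w + 32)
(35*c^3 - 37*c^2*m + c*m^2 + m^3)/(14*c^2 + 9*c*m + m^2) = (5*c^2 - 6*c*m + m^2)/(2*c + m)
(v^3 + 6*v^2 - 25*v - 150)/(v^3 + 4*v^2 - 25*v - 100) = (v + 6)/(v + 4)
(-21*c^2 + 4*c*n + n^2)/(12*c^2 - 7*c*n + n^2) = (-7*c - n)/(4*c - n)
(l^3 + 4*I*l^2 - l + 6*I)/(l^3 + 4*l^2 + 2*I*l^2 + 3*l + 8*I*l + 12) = (l + 2*I)/(l + 4)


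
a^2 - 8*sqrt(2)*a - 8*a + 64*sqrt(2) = (a - 8)*(a - 8*sqrt(2))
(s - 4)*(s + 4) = s^2 - 16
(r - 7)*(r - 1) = r^2 - 8*r + 7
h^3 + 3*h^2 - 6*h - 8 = (h - 2)*(h + 1)*(h + 4)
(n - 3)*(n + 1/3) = n^2 - 8*n/3 - 1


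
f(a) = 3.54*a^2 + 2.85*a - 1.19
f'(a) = 7.08*a + 2.85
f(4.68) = 89.68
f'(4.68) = 35.98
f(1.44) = 10.25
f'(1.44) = 13.05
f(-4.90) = 69.84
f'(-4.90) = -31.84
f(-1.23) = 0.66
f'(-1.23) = -5.86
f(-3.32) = 28.37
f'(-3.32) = -20.66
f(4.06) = 68.73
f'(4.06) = 31.59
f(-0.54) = -1.70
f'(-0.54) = -0.97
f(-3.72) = 37.20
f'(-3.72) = -23.49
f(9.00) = 311.20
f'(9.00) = 66.57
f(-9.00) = 259.90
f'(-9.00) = -60.87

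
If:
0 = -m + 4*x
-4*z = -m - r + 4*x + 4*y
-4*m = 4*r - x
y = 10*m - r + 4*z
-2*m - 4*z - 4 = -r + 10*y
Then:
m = -2/7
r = 15/56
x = -1/14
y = -4/7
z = 143/224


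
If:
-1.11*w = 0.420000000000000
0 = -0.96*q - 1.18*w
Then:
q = 0.47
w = -0.38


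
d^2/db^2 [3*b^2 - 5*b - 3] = 6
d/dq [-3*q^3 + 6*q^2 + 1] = 3*q*(4 - 3*q)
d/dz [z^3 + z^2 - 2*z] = 3*z^2 + 2*z - 2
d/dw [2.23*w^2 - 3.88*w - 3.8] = 4.46*w - 3.88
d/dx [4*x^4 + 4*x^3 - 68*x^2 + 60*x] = 16*x^3 + 12*x^2 - 136*x + 60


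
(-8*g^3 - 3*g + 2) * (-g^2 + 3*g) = 8*g^5 - 24*g^4 + 3*g^3 - 11*g^2 + 6*g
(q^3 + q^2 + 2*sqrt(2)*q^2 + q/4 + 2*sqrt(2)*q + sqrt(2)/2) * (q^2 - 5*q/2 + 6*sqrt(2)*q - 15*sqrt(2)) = q^5 - 3*q^4/2 + 8*sqrt(2)*q^4 - 12*sqrt(2)*q^3 + 87*q^3/4 - 293*q^2/8 - 18*sqrt(2)*q^2 - 54*q - 5*sqrt(2)*q - 15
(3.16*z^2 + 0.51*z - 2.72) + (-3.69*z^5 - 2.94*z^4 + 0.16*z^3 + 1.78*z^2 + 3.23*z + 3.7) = -3.69*z^5 - 2.94*z^4 + 0.16*z^3 + 4.94*z^2 + 3.74*z + 0.98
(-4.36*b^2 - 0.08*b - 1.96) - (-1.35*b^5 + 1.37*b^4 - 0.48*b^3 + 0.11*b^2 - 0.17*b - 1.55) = 1.35*b^5 - 1.37*b^4 + 0.48*b^3 - 4.47*b^2 + 0.09*b - 0.41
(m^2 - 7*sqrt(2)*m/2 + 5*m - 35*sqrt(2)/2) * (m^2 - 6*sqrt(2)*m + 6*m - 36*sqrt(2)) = m^4 - 19*sqrt(2)*m^3/2 + 11*m^3 - 209*sqrt(2)*m^2/2 + 72*m^2 - 285*sqrt(2)*m + 462*m + 1260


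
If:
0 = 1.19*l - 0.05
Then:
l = 0.04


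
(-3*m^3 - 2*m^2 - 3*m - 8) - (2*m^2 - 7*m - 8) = -3*m^3 - 4*m^2 + 4*m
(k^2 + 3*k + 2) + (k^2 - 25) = 2*k^2 + 3*k - 23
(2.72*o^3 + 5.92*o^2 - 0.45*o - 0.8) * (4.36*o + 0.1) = 11.8592*o^4 + 26.0832*o^3 - 1.37*o^2 - 3.533*o - 0.08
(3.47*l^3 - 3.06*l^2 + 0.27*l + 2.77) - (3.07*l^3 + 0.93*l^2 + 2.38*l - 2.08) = 0.4*l^3 - 3.99*l^2 - 2.11*l + 4.85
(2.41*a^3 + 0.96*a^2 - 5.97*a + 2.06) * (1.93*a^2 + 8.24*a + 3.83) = 4.6513*a^5 + 21.7112*a^4 + 5.6186*a^3 - 41.5402*a^2 - 5.8907*a + 7.8898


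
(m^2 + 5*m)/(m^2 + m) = (m + 5)/(m + 1)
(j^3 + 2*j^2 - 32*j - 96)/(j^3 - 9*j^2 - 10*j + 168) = (j + 4)/(j - 7)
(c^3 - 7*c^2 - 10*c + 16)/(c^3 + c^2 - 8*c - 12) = (c^2 - 9*c + 8)/(c^2 - c - 6)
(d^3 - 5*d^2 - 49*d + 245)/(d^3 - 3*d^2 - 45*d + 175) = (d - 7)/(d - 5)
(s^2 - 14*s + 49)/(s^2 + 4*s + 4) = (s^2 - 14*s + 49)/(s^2 + 4*s + 4)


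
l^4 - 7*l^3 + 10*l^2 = l^2*(l - 5)*(l - 2)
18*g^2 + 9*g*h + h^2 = (3*g + h)*(6*g + h)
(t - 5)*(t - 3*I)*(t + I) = t^3 - 5*t^2 - 2*I*t^2 + 3*t + 10*I*t - 15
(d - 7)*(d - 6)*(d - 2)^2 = d^4 - 17*d^3 + 98*d^2 - 220*d + 168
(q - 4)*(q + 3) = q^2 - q - 12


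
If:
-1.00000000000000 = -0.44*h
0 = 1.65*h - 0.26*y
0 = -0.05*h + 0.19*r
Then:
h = 2.27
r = 0.60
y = 14.42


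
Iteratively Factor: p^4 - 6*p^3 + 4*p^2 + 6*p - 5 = (p - 5)*(p^3 - p^2 - p + 1) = (p - 5)*(p - 1)*(p^2 - 1) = (p - 5)*(p - 1)*(p + 1)*(p - 1)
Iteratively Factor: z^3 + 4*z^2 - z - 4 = (z + 4)*(z^2 - 1) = (z + 1)*(z + 4)*(z - 1)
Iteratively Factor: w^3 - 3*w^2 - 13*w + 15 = (w - 5)*(w^2 + 2*w - 3) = (w - 5)*(w + 3)*(w - 1)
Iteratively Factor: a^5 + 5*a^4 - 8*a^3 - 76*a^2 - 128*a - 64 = (a + 1)*(a^4 + 4*a^3 - 12*a^2 - 64*a - 64) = (a + 1)*(a + 2)*(a^3 + 2*a^2 - 16*a - 32) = (a + 1)*(a + 2)^2*(a^2 - 16) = (a + 1)*(a + 2)^2*(a + 4)*(a - 4)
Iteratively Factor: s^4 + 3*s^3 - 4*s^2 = (s)*(s^3 + 3*s^2 - 4*s) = s^2*(s^2 + 3*s - 4) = s^2*(s - 1)*(s + 4)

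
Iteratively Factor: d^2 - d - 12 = (d - 4)*(d + 3)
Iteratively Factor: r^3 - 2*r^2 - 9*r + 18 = (r - 3)*(r^2 + r - 6) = (r - 3)*(r - 2)*(r + 3)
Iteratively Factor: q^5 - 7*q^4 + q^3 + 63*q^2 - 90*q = (q + 3)*(q^4 - 10*q^3 + 31*q^2 - 30*q) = q*(q + 3)*(q^3 - 10*q^2 + 31*q - 30) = q*(q - 3)*(q + 3)*(q^2 - 7*q + 10) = q*(q - 3)*(q - 2)*(q + 3)*(q - 5)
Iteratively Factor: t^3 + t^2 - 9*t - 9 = (t + 3)*(t^2 - 2*t - 3) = (t + 1)*(t + 3)*(t - 3)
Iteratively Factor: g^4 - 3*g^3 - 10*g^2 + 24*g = (g - 2)*(g^3 - g^2 - 12*g) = g*(g - 2)*(g^2 - g - 12) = g*(g - 4)*(g - 2)*(g + 3)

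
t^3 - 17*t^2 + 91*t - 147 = (t - 7)^2*(t - 3)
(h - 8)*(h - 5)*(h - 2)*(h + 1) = h^4 - 14*h^3 + 51*h^2 - 14*h - 80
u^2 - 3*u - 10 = (u - 5)*(u + 2)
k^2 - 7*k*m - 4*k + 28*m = (k - 4)*(k - 7*m)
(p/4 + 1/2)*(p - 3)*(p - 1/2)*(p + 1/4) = p^4/4 - 5*p^3/16 - 47*p^2/32 + 13*p/32 + 3/16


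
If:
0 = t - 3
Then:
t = 3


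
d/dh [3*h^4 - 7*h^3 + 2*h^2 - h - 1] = 12*h^3 - 21*h^2 + 4*h - 1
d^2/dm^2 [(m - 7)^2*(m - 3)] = 6*m - 34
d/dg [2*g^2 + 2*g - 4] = 4*g + 2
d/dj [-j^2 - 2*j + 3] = -2*j - 2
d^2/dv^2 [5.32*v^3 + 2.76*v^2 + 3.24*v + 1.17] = 31.92*v + 5.52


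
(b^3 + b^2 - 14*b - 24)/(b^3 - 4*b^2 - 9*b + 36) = (b + 2)/(b - 3)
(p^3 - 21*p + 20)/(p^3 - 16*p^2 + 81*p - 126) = (p^3 - 21*p + 20)/(p^3 - 16*p^2 + 81*p - 126)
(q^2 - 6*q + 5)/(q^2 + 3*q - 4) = (q - 5)/(q + 4)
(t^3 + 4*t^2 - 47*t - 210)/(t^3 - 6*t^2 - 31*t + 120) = (t^2 - t - 42)/(t^2 - 11*t + 24)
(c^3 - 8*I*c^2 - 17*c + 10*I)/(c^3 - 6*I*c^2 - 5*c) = (c - 2*I)/c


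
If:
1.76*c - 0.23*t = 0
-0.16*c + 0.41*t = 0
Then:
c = 0.00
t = 0.00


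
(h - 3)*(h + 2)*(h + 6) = h^3 + 5*h^2 - 12*h - 36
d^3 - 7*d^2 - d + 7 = (d - 7)*(d - 1)*(d + 1)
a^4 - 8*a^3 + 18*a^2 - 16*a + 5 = (a - 5)*(a - 1)^3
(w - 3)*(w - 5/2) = w^2 - 11*w/2 + 15/2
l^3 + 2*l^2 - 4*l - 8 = (l - 2)*(l + 2)^2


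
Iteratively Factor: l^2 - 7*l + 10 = (l - 2)*(l - 5)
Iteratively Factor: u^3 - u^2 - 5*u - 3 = (u - 3)*(u^2 + 2*u + 1) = (u - 3)*(u + 1)*(u + 1)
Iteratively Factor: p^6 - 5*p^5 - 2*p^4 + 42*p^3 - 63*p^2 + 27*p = (p + 3)*(p^5 - 8*p^4 + 22*p^3 - 24*p^2 + 9*p) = (p - 1)*(p + 3)*(p^4 - 7*p^3 + 15*p^2 - 9*p) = (p - 1)^2*(p + 3)*(p^3 - 6*p^2 + 9*p) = p*(p - 1)^2*(p + 3)*(p^2 - 6*p + 9) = p*(p - 3)*(p - 1)^2*(p + 3)*(p - 3)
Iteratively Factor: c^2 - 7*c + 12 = (c - 3)*(c - 4)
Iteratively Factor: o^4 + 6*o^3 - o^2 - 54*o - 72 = (o + 4)*(o^3 + 2*o^2 - 9*o - 18) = (o + 2)*(o + 4)*(o^2 - 9) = (o + 2)*(o + 3)*(o + 4)*(o - 3)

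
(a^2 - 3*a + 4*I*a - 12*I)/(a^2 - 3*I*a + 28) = (a - 3)/(a - 7*I)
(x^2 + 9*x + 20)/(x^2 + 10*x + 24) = (x + 5)/(x + 6)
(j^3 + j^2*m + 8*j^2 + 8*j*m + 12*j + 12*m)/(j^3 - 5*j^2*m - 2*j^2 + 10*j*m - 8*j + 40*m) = (j^2 + j*m + 6*j + 6*m)/(j^2 - 5*j*m - 4*j + 20*m)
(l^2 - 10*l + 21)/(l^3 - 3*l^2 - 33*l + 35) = (l - 3)/(l^2 + 4*l - 5)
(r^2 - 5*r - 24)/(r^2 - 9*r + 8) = (r + 3)/(r - 1)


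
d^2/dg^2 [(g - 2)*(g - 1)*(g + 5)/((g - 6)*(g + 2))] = 2*(23*g^3 + 246*g^2 - 156*g + 1192)/(g^6 - 12*g^5 + 12*g^4 + 224*g^3 - 144*g^2 - 1728*g - 1728)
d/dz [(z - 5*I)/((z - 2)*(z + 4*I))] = ((-z + 5*I)*(z - 2) + (-z + 5*I)*(z + 4*I) + (z - 2)*(z + 4*I))/((z - 2)^2*(z + 4*I)^2)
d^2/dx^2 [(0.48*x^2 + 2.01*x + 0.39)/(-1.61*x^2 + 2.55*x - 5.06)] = (-14.361522*x^3 + 17.396694*x^2 + 107.854866*x - 75.167118)/(4.173281*x^6 - 19.829565*x^5 + 70.755153*x^4 - 141.224355*x^3 + 222.373338*x^2 - 195.86754*x + 129.554216)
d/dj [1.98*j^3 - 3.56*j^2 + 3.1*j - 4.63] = 5.94*j^2 - 7.12*j + 3.1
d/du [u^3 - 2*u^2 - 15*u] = 3*u^2 - 4*u - 15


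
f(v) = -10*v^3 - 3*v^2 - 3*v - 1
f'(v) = -30*v^2 - 6*v - 3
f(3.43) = -450.12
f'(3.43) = -376.53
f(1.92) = -88.60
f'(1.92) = -125.11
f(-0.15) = -0.58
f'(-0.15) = -2.78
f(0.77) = -9.65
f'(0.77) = -25.41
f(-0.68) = 2.80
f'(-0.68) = -12.79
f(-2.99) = 248.46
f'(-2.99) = -253.26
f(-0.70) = 3.06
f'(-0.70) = -13.50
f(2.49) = -181.45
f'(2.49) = -203.94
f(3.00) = -307.00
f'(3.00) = -291.00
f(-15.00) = 33119.00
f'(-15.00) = -6663.00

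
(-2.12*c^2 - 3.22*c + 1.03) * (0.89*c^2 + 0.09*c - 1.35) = -1.8868*c^4 - 3.0566*c^3 + 3.4889*c^2 + 4.4397*c - 1.3905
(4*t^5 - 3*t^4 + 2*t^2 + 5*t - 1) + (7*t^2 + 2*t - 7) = 4*t^5 - 3*t^4 + 9*t^2 + 7*t - 8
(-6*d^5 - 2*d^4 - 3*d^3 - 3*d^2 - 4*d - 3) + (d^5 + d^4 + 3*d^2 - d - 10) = -5*d^5 - d^4 - 3*d^3 - 5*d - 13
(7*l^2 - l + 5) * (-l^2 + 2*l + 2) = -7*l^4 + 15*l^3 + 7*l^2 + 8*l + 10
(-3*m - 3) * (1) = -3*m - 3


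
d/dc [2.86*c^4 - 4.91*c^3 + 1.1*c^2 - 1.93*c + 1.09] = 11.44*c^3 - 14.73*c^2 + 2.2*c - 1.93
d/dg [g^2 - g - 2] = 2*g - 1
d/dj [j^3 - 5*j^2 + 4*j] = 3*j^2 - 10*j + 4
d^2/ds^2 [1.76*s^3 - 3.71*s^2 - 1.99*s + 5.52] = 10.56*s - 7.42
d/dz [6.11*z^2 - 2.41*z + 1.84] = 12.22*z - 2.41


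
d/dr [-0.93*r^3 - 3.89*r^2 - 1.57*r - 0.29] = -2.79*r^2 - 7.78*r - 1.57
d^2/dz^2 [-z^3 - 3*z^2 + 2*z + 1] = -6*z - 6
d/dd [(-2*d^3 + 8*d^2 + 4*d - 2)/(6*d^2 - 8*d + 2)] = (-3*d^4 + 8*d^3 - 25*d^2 + 14*d - 2)/(9*d^4 - 24*d^3 + 22*d^2 - 8*d + 1)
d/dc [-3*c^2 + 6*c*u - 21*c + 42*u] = -6*c + 6*u - 21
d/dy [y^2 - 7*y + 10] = 2*y - 7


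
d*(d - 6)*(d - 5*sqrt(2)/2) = d^3 - 6*d^2 - 5*sqrt(2)*d^2/2 + 15*sqrt(2)*d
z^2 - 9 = (z - 3)*(z + 3)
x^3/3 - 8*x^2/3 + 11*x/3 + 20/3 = (x/3 + 1/3)*(x - 5)*(x - 4)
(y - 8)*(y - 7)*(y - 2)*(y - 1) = y^4 - 18*y^3 + 103*y^2 - 198*y + 112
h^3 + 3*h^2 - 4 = (h - 1)*(h + 2)^2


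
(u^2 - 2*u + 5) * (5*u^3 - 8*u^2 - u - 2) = 5*u^5 - 18*u^4 + 40*u^3 - 40*u^2 - u - 10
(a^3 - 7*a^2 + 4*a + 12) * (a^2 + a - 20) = a^5 - 6*a^4 - 23*a^3 + 156*a^2 - 68*a - 240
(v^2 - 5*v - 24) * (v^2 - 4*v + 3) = v^4 - 9*v^3 - v^2 + 81*v - 72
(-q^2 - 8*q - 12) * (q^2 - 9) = -q^4 - 8*q^3 - 3*q^2 + 72*q + 108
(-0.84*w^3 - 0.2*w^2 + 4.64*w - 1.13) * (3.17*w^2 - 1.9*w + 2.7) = -2.6628*w^5 + 0.962*w^4 + 12.8208*w^3 - 12.9381*w^2 + 14.675*w - 3.051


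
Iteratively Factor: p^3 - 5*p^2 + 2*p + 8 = (p - 2)*(p^2 - 3*p - 4) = (p - 2)*(p + 1)*(p - 4)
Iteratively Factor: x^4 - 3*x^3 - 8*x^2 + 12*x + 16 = (x - 4)*(x^3 + x^2 - 4*x - 4) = (x - 4)*(x + 1)*(x^2 - 4) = (x - 4)*(x - 2)*(x + 1)*(x + 2)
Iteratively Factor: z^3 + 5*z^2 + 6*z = (z + 2)*(z^2 + 3*z) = z*(z + 2)*(z + 3)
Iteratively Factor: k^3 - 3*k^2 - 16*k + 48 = (k + 4)*(k^2 - 7*k + 12) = (k - 4)*(k + 4)*(k - 3)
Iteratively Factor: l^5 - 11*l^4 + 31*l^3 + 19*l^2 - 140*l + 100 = (l - 5)*(l^4 - 6*l^3 + l^2 + 24*l - 20) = (l - 5)*(l + 2)*(l^3 - 8*l^2 + 17*l - 10) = (l - 5)^2*(l + 2)*(l^2 - 3*l + 2) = (l - 5)^2*(l - 1)*(l + 2)*(l - 2)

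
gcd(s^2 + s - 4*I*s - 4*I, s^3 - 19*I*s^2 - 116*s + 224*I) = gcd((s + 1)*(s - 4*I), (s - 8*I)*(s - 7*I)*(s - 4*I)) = s - 4*I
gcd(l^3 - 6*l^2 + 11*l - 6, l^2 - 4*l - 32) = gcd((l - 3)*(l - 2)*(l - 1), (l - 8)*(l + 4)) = 1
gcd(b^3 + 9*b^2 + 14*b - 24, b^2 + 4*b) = b + 4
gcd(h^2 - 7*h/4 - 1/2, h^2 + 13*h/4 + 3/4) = h + 1/4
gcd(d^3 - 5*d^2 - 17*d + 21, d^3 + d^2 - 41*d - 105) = d^2 - 4*d - 21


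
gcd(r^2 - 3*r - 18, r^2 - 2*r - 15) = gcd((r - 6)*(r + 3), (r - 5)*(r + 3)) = r + 3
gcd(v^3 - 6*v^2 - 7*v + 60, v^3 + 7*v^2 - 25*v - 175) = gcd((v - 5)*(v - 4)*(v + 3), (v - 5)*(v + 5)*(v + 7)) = v - 5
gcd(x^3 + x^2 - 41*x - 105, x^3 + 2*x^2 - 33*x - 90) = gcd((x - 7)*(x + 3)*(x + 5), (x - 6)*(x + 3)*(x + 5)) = x^2 + 8*x + 15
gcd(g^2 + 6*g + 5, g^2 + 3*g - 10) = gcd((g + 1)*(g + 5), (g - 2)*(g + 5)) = g + 5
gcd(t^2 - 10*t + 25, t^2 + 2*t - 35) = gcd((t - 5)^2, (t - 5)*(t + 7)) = t - 5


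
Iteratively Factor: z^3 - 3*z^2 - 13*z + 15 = (z + 3)*(z^2 - 6*z + 5) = (z - 1)*(z + 3)*(z - 5)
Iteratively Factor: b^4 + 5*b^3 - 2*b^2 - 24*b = (b)*(b^3 + 5*b^2 - 2*b - 24) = b*(b + 3)*(b^2 + 2*b - 8) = b*(b - 2)*(b + 3)*(b + 4)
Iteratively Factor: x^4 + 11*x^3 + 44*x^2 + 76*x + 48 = (x + 3)*(x^3 + 8*x^2 + 20*x + 16) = (x + 2)*(x + 3)*(x^2 + 6*x + 8) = (x + 2)^2*(x + 3)*(x + 4)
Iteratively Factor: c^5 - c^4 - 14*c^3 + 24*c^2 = (c + 4)*(c^4 - 5*c^3 + 6*c^2) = (c - 3)*(c + 4)*(c^3 - 2*c^2) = c*(c - 3)*(c + 4)*(c^2 - 2*c) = c*(c - 3)*(c - 2)*(c + 4)*(c)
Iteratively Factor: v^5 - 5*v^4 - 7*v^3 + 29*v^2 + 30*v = (v + 2)*(v^4 - 7*v^3 + 7*v^2 + 15*v) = (v - 5)*(v + 2)*(v^3 - 2*v^2 - 3*v) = (v - 5)*(v - 3)*(v + 2)*(v^2 + v) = v*(v - 5)*(v - 3)*(v + 2)*(v + 1)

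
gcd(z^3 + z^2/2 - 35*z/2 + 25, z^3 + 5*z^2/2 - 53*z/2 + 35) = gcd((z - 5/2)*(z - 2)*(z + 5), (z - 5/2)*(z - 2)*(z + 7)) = z^2 - 9*z/2 + 5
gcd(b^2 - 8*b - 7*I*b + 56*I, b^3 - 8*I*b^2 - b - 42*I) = b - 7*I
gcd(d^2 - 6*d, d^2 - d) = d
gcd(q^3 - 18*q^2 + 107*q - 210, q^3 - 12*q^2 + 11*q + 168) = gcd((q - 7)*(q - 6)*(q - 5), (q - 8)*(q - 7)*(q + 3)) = q - 7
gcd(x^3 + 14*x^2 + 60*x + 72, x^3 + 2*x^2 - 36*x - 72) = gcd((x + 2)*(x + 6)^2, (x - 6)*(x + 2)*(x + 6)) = x^2 + 8*x + 12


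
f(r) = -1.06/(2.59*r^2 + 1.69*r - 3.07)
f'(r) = -1.06*(-5.18*r - 1.69)/(2.59*r^2 + 1.69*r - 3.07)^2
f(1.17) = -0.43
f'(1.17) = 1.37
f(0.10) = 0.37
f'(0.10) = 0.28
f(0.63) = 1.08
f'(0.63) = 5.50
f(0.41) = 0.55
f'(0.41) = 1.07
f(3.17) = -0.04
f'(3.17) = 0.02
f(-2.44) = -0.13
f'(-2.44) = -0.17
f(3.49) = -0.03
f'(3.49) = 0.02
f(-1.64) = -0.94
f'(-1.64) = -5.70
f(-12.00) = -0.00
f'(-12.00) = -0.00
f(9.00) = -0.00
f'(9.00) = 0.00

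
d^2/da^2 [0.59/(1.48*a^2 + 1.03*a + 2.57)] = (-2.584672*a^2 - 1.798792*a + 0.59*(2.96*a + 1.03)*(5.92*a + 2.06) - 4.488248)/(1.48*a^2 + 1.03*a + 2.57)^3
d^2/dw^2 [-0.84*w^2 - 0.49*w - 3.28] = -1.68000000000000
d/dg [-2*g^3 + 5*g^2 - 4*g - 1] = -6*g^2 + 10*g - 4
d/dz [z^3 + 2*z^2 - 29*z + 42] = 3*z^2 + 4*z - 29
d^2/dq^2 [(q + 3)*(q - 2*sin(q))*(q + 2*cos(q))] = -2*sqrt(2)*q^2*cos(q + pi/4) - 2*q*sin(q) + 8*q*sin(2*q) - 14*q*cos(q) + 6*q - 16*sin(q) + 24*sin(2*q) - 8*cos(q) - 8*cos(2*q) + 6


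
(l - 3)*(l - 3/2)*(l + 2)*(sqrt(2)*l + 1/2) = sqrt(2)*l^4 - 5*sqrt(2)*l^3/2 + l^3/2 - 9*sqrt(2)*l^2/2 - 5*l^2/4 - 9*l/4 + 9*sqrt(2)*l + 9/2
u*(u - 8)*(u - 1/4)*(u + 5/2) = u^4 - 23*u^3/4 - 149*u^2/8 + 5*u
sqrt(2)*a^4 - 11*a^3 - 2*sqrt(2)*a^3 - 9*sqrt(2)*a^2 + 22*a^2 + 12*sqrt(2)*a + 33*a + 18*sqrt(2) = (a - 3)*(a + 1)*(a - 6*sqrt(2))*(sqrt(2)*a + 1)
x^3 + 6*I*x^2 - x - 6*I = (x - 1)*(x + 1)*(x + 6*I)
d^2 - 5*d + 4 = (d - 4)*(d - 1)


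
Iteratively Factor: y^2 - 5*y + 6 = (y - 3)*(y - 2)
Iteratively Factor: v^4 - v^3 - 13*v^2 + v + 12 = (v - 4)*(v^3 + 3*v^2 - v - 3) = (v - 4)*(v + 1)*(v^2 + 2*v - 3) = (v - 4)*(v - 1)*(v + 1)*(v + 3)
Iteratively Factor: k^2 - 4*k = (k - 4)*(k)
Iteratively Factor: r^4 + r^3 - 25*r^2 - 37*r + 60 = (r - 5)*(r^3 + 6*r^2 + 5*r - 12) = (r - 5)*(r - 1)*(r^2 + 7*r + 12) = (r - 5)*(r - 1)*(r + 4)*(r + 3)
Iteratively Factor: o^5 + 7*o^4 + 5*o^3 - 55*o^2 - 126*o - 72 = (o + 1)*(o^4 + 6*o^3 - o^2 - 54*o - 72) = (o + 1)*(o + 3)*(o^3 + 3*o^2 - 10*o - 24) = (o - 3)*(o + 1)*(o + 3)*(o^2 + 6*o + 8) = (o - 3)*(o + 1)*(o + 3)*(o + 4)*(o + 2)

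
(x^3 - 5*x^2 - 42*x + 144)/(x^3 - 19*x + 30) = (x^2 - 2*x - 48)/(x^2 + 3*x - 10)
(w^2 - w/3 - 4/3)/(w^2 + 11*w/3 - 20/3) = (w + 1)/(w + 5)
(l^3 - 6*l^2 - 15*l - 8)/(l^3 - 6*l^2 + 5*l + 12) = (l^2 - 7*l - 8)/(l^2 - 7*l + 12)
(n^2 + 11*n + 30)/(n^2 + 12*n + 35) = (n + 6)/(n + 7)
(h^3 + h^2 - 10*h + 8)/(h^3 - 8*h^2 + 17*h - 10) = (h + 4)/(h - 5)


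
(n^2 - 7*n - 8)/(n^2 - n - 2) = (n - 8)/(n - 2)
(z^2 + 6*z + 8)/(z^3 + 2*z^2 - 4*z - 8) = (z + 4)/(z^2 - 4)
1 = 1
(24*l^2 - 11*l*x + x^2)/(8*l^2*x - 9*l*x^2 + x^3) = (-3*l + x)/(x*(-l + x))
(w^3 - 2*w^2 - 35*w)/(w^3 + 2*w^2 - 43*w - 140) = w/(w + 4)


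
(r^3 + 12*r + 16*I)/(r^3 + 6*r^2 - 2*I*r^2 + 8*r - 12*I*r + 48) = (r + 2*I)/(r + 6)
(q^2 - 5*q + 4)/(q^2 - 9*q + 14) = (q^2 - 5*q + 4)/(q^2 - 9*q + 14)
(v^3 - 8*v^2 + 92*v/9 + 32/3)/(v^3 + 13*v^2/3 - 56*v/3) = (v^2 - 16*v/3 - 4)/(v*(v + 7))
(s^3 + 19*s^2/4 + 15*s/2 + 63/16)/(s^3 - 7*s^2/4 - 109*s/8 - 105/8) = (s + 3/2)/(s - 5)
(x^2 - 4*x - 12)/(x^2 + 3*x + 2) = (x - 6)/(x + 1)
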